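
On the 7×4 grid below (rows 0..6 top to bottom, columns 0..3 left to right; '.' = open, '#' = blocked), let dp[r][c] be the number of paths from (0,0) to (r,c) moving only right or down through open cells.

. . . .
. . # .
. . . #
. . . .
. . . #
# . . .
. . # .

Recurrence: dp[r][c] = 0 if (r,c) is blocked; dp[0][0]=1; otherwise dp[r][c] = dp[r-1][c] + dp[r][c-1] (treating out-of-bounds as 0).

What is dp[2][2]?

r\c   0   1   2   3
  0   1   1   1   1
  1   1   2   0   1
  2   1   3   3   0
  3   1   4   7   7
  4   1   5  12   0
  5   0   5  17  17
  6   0   5   0  17

3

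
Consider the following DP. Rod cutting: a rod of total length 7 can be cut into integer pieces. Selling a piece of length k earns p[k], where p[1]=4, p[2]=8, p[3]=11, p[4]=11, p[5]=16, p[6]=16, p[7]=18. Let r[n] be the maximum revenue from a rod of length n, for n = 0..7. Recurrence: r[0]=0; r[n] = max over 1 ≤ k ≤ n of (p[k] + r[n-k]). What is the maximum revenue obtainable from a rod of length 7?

   n    0    1    2    3    4    5    6    7
r[n]    0    4    8   12   16   20   24   28

28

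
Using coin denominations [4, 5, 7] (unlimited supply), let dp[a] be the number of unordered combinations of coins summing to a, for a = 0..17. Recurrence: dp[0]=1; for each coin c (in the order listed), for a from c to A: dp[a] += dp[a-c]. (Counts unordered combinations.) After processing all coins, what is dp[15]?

after  coin     0     1     2     3     4     5     6     7     8     9    10    11    12    13    14    15    16    17
          4     1     0     0     0     1     0     0     0     1     0     0     0     1     0     0     0     1     0
          5     1     0     0     0     1     1     0     0     1     1     1     0     1     1     1     1     1     1
          7     1     0     0     0     1     1     0     1     1     1     1     1     2     1     2     2     2     2

2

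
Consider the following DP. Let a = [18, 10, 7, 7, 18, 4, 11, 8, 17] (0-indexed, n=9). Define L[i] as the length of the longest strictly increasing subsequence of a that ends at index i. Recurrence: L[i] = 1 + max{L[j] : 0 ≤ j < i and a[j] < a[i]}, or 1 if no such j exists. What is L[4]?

   i    0    1    2    3    4    5    6    7    8
a[i]   18   10    7    7   18    4   11    8   17
L[i]    1    1    1    1    2    1    2    2    3

2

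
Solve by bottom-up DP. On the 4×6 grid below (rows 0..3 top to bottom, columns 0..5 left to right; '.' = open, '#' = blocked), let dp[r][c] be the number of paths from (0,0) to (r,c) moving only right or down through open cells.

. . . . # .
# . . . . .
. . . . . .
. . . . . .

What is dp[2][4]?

9

r\c   0   1   2   3   4   5
  0   1   1   1   1   0   0
  1   0   1   2   3   3   3
  2   0   1   3   6   9  12
  3   0   1   4  10  19  31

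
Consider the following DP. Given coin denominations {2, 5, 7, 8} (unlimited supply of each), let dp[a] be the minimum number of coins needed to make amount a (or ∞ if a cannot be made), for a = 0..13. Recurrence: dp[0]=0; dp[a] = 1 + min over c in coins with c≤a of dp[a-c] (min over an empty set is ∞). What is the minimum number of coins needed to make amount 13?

 a  0  1  2  3  4  5  6  7  8  9 10 11 12 13
dp  0  -  1  -  2  1  3  1  1  2  2  3  2  2
(- denotes ∞ / unreachable)

2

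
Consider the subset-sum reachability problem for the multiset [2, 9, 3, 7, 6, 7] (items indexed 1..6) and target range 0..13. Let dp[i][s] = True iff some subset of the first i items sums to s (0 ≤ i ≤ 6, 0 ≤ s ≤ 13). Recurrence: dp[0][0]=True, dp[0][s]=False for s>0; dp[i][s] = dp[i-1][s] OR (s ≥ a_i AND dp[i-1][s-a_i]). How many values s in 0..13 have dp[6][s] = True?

i\s   0   1   2   3   4   5   6   7   8   9  10  11  12  13
  0   T   F   F   F   F   F   F   F   F   F   F   F   F   F
  1   T   F   T   F   F   F   F   F   F   F   F   F   F   F
  2   T   F   T   F   F   F   F   F   F   T   F   T   F   F
  3   T   F   T   T   F   T   F   F   F   T   F   T   T   F
  4   T   F   T   T   F   T   F   T   F   T   T   T   T   F
  5   T   F   T   T   F   T   T   T   T   T   T   T   T   T
  6   T   F   T   T   F   T   T   T   T   T   T   T   T   T

12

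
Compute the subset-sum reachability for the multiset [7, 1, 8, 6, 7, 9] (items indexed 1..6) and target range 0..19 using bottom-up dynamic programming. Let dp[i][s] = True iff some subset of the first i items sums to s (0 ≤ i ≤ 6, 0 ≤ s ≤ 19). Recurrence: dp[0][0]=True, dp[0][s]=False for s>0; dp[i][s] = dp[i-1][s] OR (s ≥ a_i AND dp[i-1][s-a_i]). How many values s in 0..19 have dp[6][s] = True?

13

i\s   0   1   2   3   4   5   6   7   8   9  10  11  12  13  14  15  16  17  18  19
  0   T   F   F   F   F   F   F   F   F   F   F   F   F   F   F   F   F   F   F   F
  1   T   F   F   F   F   F   F   T   F   F   F   F   F   F   F   F   F   F   F   F
  2   T   T   F   F   F   F   F   T   T   F   F   F   F   F   F   F   F   F   F   F
  3   T   T   F   F   F   F   F   T   T   T   F   F   F   F   F   T   T   F   F   F
  4   T   T   F   F   F   F   T   T   T   T   F   F   F   T   T   T   T   F   F   F
  5   T   T   F   F   F   F   T   T   T   T   F   F   F   T   T   T   T   F   F   F
  6   T   T   F   F   F   F   T   T   T   T   T   F   F   T   T   T   T   T   T   F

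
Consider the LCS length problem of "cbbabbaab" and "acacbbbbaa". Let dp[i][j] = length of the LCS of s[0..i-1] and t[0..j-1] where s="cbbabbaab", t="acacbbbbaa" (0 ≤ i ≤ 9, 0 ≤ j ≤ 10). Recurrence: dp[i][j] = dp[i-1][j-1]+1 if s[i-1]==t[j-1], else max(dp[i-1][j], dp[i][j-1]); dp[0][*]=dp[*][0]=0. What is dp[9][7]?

5

   ''  a  c  a  c  b  b  b  b  a  a
''  0  0  0  0  0  0  0  0  0  0  0
 c  0  0  1  1  1  1  1  1  1  1  1
 b  0  0  1  1  1  2  2  2  2  2  2
 b  0  0  1  1  1  2  3  3  3  3  3
 a  0  1  1  2  2  2  3  3  3  4  4
 b  0  1  1  2  2  3  3  4  4  4  4
 b  0  1  1  2  2  3  4  4  5  5  5
 a  0  1  1  2  2  3  4  4  5  6  6
 a  0  1  1  2  2  3  4  4  5  6  7
 b  0  1  1  2  2  3  4  5  5  6  7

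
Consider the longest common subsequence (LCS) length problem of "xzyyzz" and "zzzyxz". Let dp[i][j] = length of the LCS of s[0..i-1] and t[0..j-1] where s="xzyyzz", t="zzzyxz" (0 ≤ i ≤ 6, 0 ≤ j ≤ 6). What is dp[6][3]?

   ''  z  z  z  y  x  z
''  0  0  0  0  0  0  0
 x  0  0  0  0  0  1  1
 z  0  1  1  1  1  1  2
 y  0  1  1  1  2  2  2
 y  0  1  1  1  2  2  2
 z  0  1  2  2  2  2  3
 z  0  1  2  3  3  3  3

3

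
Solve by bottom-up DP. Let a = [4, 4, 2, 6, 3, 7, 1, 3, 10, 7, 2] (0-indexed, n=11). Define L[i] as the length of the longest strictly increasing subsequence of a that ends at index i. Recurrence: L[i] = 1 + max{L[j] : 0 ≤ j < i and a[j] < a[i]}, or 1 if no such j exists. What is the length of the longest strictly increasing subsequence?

4

   i    0    1    2    3    4    5    6    7    8    9   10
a[i]    4    4    2    6    3    7    1    3   10    7    2
L[i]    1    1    1    2    2    3    1    2    4    3    2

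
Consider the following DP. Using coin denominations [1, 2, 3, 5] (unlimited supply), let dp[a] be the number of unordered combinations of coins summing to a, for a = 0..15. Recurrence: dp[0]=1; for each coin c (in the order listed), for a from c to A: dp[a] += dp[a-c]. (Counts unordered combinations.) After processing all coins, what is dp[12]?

after  coin     0     1     2     3     4     5     6     7     8     9    10    11    12    13    14    15
          1     1     1     1     1     1     1     1     1     1     1     1     1     1     1     1     1
          2     1     1     2     2     3     3     4     4     5     5     6     6     7     7     8     8
          3     1     1     2     3     4     5     7     8    10    12    14    16    19    21    24    27
          5     1     1     2     3     4     6     8    10    13    16    20    24    29    34    40    47

29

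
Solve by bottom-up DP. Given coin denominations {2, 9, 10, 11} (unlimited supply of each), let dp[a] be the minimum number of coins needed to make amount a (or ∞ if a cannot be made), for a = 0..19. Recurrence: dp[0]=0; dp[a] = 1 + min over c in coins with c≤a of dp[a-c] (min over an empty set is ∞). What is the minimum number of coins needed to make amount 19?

 a  0  1  2  3  4  5  6  7  8  9 10 11 12 13 14 15 16 17 18 19
dp  0  -  1  -  2  -  3  -  4  1  1  1  2  2  3  3  4  4  2  2
(- denotes ∞ / unreachable)

2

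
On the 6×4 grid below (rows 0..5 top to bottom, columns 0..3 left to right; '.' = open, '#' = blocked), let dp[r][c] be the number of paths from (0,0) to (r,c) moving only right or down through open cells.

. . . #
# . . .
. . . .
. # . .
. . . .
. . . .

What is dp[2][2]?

3

r\c   0   1   2   3
  0   1   1   1   0
  1   0   1   2   2
  2   0   1   3   5
  3   0   0   3   8
  4   0   0   3  11
  5   0   0   3  14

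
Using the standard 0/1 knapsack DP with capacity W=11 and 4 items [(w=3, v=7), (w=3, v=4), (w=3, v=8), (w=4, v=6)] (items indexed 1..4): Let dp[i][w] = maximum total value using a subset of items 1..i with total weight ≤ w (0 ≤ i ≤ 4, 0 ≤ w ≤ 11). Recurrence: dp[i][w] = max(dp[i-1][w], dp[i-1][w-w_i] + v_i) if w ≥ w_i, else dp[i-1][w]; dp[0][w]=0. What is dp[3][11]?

19

i\w   0   1   2   3   4   5   6   7   8   9  10  11
  0   0   0   0   0   0   0   0   0   0   0   0   0
  1   0   0   0   7   7   7   7   7   7   7   7   7
  2   0   0   0   7   7   7  11  11  11  11  11  11
  3   0   0   0   8   8   8  15  15  15  19  19  19
  4   0   0   0   8   8   8  15  15  15  19  21  21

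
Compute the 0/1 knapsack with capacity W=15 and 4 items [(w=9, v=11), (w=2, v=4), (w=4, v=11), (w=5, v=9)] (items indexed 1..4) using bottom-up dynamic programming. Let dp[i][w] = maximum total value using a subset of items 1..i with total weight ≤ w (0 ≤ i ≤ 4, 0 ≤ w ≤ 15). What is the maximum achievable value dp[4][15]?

26

i\w   0   1   2   3   4   5   6   7   8   9  10  11  12  13  14  15
  0   0   0   0   0   0   0   0   0   0   0   0   0   0   0   0   0
  1   0   0   0   0   0   0   0   0   0  11  11  11  11  11  11  11
  2   0   0   4   4   4   4   4   4   4  11  11  15  15  15  15  15
  3   0   0   4   4  11  11  15  15  15  15  15  15  15  22  22  26
  4   0   0   4   4  11  11  15  15  15  20  20  24  24  24  24  26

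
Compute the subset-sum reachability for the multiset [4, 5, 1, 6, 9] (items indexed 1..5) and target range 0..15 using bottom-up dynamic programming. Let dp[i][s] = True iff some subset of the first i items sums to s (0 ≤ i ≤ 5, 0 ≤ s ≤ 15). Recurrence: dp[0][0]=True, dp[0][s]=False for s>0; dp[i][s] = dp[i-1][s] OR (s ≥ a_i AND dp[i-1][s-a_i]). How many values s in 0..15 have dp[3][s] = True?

i\s   0   1   2   3   4   5   6   7   8   9  10  11  12  13  14  15
  0   T   F   F   F   F   F   F   F   F   F   F   F   F   F   F   F
  1   T   F   F   F   T   F   F   F   F   F   F   F   F   F   F   F
  2   T   F   F   F   T   T   F   F   F   T   F   F   F   F   F   F
  3   T   T   F   F   T   T   T   F   F   T   T   F   F   F   F   F
  4   T   T   F   F   T   T   T   T   F   T   T   T   T   F   F   T
  5   T   T   F   F   T   T   T   T   F   T   T   T   T   T   T   T

7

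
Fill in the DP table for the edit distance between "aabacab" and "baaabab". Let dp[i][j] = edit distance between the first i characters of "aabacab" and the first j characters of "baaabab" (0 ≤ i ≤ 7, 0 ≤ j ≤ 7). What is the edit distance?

   ''  b  a  a  a  b  a  b
''  0  1  2  3  4  5  6  7
 a  1  1  1  2  3  4  5  6
 a  2  2  1  1  2  3  4  5
 b  3  2  2  2  2  2  3  4
 a  4  3  2  2  2  3  2  3
 c  5  4  3  3  3  3  3  3
 a  6  5  4  3  3  4  3  4
 b  7  6  5  4  4  3  4  3

3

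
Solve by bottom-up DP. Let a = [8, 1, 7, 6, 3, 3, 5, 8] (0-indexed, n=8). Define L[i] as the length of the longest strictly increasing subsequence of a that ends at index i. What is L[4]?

2

   i    0    1    2    3    4    5    6    7
a[i]    8    1    7    6    3    3    5    8
L[i]    1    1    2    2    2    2    3    4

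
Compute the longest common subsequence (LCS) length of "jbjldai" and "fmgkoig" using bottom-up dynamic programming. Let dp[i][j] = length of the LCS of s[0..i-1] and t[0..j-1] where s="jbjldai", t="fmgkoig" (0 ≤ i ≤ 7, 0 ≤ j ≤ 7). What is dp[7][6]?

   ''  f  m  g  k  o  i  g
''  0  0  0  0  0  0  0  0
 j  0  0  0  0  0  0  0  0
 b  0  0  0  0  0  0  0  0
 j  0  0  0  0  0  0  0  0
 l  0  0  0  0  0  0  0  0
 d  0  0  0  0  0  0  0  0
 a  0  0  0  0  0  0  0  0
 i  0  0  0  0  0  0  1  1

1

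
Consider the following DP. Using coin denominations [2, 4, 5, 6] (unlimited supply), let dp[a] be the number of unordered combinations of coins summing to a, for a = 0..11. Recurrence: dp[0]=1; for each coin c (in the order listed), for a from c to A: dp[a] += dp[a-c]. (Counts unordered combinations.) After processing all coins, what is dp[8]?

4

after  coin     0     1     2     3     4     5     6     7     8     9    10    11
          2     1     0     1     0     1     0     1     0     1     0     1     0
          4     1     0     1     0     2     0     2     0     3     0     3     0
          5     1     0     1     0     2     1     2     1     3     2     4     2
          6     1     0     1     0     2     1     3     1     4     2     6     3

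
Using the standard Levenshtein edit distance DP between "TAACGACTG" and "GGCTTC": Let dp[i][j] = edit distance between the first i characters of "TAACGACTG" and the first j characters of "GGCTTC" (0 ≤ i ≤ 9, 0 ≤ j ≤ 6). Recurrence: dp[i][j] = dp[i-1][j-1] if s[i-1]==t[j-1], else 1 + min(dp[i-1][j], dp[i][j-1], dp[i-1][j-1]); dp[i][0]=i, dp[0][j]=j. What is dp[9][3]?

7

   ''  G  G  C  T  T  C
''  0  1  2  3  4  5  6
 T  1  1  2  3  3  4  5
 A  2  2  2  3  4  4  5
 A  3  3  3  3  4  5  5
 C  4  4  4  3  4  5  5
 G  5  4  4  4  4  5  6
 A  6  5  5  5  5  5  6
 C  7  6  6  5  6  6  5
 T  8  7  7  6  5  6  6
 G  9  8  7  7  6  6  7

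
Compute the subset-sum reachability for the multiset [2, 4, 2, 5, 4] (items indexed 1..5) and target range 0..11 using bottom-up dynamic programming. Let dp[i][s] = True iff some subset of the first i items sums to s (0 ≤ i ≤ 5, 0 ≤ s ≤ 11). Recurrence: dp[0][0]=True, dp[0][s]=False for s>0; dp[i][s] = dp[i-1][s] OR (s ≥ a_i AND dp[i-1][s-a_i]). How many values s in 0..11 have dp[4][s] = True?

9

i\s   0   1   2   3   4   5   6   7   8   9  10  11
  0   T   F   F   F   F   F   F   F   F   F   F   F
  1   T   F   T   F   F   F   F   F   F   F   F   F
  2   T   F   T   F   T   F   T   F   F   F   F   F
  3   T   F   T   F   T   F   T   F   T   F   F   F
  4   T   F   T   F   T   T   T   T   T   T   F   T
  5   T   F   T   F   T   T   T   T   T   T   T   T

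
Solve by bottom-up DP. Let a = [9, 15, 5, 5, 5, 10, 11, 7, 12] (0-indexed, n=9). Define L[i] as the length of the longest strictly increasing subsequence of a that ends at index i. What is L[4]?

1

   i    0    1    2    3    4    5    6    7    8
a[i]    9   15    5    5    5   10   11    7   12
L[i]    1    2    1    1    1    2    3    2    4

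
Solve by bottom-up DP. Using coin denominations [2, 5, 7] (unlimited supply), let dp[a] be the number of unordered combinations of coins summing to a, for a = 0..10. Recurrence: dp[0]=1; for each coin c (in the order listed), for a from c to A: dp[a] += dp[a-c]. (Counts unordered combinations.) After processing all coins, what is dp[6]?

1

after  coin     0     1     2     3     4     5     6     7     8     9    10
          2     1     0     1     0     1     0     1     0     1     0     1
          5     1     0     1     0     1     1     1     1     1     1     2
          7     1     0     1     0     1     1     1     2     1     2     2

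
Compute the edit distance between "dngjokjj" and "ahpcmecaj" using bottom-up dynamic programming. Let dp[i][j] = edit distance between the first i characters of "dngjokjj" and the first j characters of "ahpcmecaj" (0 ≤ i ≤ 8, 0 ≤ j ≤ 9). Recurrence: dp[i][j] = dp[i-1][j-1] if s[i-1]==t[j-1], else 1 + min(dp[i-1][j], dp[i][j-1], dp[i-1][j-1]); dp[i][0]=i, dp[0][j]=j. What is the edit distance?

8

   ''  a  h  p  c  m  e  c  a  j
''  0  1  2  3  4  5  6  7  8  9
 d  1  1  2  3  4  5  6  7  8  9
 n  2  2  2  3  4  5  6  7  8  9
 g  3  3  3  3  4  5  6  7  8  9
 j  4  4  4  4  4  5  6  7  8  8
 o  5  5  5  5  5  5  6  7  8  9
 k  6  6  6  6  6  6  6  7  8  9
 j  7  7  7  7  7  7  7  7  8  8
 j  8  8  8  8  8  8  8  8  8  8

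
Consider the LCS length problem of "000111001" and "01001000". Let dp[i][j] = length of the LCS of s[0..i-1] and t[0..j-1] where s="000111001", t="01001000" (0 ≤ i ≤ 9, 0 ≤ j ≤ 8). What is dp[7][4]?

3

   ''  0  1  0  0  1  0  0  0
''  0  0  0  0  0  0  0  0  0
 0  0  1  1  1  1  1  1  1  1
 0  0  1  1  2  2  2  2  2  2
 0  0  1  1  2  3  3  3  3  3
 1  0  1  2  2  3  4  4  4  4
 1  0  1  2  2  3  4  4  4  4
 1  0  1  2  2  3  4  4  4  4
 0  0  1  2  3  3  4  5  5  5
 0  0  1  2  3  4  4  5  6  6
 1  0  1  2  3  4  5  5  6  6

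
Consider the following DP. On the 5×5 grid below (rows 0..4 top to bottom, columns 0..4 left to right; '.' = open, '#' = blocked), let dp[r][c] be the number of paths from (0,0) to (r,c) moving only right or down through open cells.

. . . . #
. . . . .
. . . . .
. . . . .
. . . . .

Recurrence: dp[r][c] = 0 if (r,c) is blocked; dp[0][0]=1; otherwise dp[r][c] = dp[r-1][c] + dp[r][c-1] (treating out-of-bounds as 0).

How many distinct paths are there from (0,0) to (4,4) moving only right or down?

69

r\c   0   1   2   3   4
  0   1   1   1   1   0
  1   1   2   3   4   4
  2   1   3   6  10  14
  3   1   4  10  20  34
  4   1   5  15  35  69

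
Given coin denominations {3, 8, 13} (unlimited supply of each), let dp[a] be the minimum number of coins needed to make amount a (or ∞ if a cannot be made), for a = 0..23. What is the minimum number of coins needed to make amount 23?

 a  0  1  2  3  4  5  6  7  8  9 10 11 12 13 14 15 16 17 18 19 20 21 22 23
dp  0  -  -  1  -  -  2  -  1  3  -  2  4  1  3  5  2  4  6  3  5  2  4  6
(- denotes ∞ / unreachable)

6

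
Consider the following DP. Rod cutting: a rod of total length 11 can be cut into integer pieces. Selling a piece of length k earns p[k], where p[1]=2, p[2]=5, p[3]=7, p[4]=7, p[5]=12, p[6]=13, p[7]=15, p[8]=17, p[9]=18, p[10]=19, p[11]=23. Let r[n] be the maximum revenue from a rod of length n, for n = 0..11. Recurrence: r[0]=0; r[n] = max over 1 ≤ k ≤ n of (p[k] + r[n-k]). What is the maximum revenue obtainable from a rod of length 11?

27

   n    0    1    2    3    4    5    6    7    8    9   10   11
r[n]    0    2    5    7   10   12   15   17   20   22   25   27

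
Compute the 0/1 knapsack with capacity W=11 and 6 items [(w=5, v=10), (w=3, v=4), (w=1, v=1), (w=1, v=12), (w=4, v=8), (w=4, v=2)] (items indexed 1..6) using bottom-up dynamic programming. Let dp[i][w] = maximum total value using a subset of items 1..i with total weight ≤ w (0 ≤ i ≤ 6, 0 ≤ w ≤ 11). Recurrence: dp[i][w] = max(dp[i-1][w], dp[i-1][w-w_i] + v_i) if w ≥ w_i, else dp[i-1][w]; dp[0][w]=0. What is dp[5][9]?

i\w   0   1   2   3   4   5   6   7   8   9  10  11
  0   0   0   0   0   0   0   0   0   0   0   0   0
  1   0   0   0   0   0  10  10  10  10  10  10  10
  2   0   0   0   4   4  10  10  10  14  14  14  14
  3   0   1   1   4   5  10  11  11  14  15  15  15
  4   0  12  13  13  16  17  22  23  23  26  27  27
  5   0  12  13  13  16  20  22  23  24  26  30  31
  6   0  12  13  13  16  20  22  23  24  26  30  31

26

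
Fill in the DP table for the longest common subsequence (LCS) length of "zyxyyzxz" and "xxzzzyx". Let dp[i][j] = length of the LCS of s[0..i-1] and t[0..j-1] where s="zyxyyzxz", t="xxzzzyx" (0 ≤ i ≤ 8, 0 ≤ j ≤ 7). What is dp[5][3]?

1

   ''  x  x  z  z  z  y  x
''  0  0  0  0  0  0  0  0
 z  0  0  0  1  1  1  1  1
 y  0  0  0  1  1  1  2  2
 x  0  1  1  1  1  1  2  3
 y  0  1  1  1  1  1  2  3
 y  0  1  1  1  1  1  2  3
 z  0  1  1  2  2  2  2  3
 x  0  1  2  2  2  2  2  3
 z  0  1  2  3  3  3  3  3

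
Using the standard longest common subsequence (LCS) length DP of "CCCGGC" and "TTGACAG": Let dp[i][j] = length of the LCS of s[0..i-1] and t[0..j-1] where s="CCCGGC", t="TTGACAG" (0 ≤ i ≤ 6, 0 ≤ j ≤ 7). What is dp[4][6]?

   ''  T  T  G  A  C  A  G
''  0  0  0  0  0  0  0  0
 C  0  0  0  0  0  1  1  1
 C  0  0  0  0  0  1  1  1
 C  0  0  0  0  0  1  1  1
 G  0  0  0  1  1  1  1  2
 G  0  0  0  1  1  1  1  2
 C  0  0  0  1  1  2  2  2

1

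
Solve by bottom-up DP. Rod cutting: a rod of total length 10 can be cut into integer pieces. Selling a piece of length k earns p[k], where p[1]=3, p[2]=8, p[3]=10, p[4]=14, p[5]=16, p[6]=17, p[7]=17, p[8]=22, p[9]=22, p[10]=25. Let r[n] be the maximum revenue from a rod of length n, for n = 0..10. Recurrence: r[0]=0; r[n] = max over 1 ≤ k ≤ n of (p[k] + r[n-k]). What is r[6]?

   n    0    1    2    3    4    5    6    7    8    9   10
r[n]    0    3    8   11   16   19   24   27   32   35   40

24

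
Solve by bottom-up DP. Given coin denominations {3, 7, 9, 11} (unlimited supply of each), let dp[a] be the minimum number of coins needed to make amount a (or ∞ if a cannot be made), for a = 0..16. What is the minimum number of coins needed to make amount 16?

2

 a  0  1  2  3  4  5  6  7  8  9 10 11 12 13 14 15 16
dp  0  -  -  1  -  -  2  1  -  1  2  1  2  3  2  3  2
(- denotes ∞ / unreachable)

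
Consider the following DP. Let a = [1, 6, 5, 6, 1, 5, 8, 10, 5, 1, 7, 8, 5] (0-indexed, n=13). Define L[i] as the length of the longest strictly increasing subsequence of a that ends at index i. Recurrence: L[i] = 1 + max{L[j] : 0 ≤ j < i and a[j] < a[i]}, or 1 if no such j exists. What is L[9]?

1

   i    0    1    2    3    4    5    6    7    8    9   10   11   12
a[i]    1    6    5    6    1    5    8   10    5    1    7    8    5
L[i]    1    2    2    3    1    2    4    5    2    1    4    5    2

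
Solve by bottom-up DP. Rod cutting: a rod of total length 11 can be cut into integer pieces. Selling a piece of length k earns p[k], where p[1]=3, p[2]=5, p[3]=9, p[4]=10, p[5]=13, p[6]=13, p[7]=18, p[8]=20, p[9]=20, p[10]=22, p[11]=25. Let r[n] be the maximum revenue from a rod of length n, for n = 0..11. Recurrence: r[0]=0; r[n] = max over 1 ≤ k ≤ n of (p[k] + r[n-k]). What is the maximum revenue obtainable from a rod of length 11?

   n    0    1    2    3    4    5    6    7    8    9   10   11
r[n]    0    3    6    9   12   15   18   21   24   27   30   33

33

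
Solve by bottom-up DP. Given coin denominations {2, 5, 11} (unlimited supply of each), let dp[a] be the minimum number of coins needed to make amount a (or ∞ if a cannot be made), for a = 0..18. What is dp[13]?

 a  0  1  2  3  4  5  6  7  8  9 10 11 12 13 14 15 16 17 18
dp  0  -  1  -  2  1  3  2  4  3  2  1  3  2  4  3  2  4  3
(- denotes ∞ / unreachable)

2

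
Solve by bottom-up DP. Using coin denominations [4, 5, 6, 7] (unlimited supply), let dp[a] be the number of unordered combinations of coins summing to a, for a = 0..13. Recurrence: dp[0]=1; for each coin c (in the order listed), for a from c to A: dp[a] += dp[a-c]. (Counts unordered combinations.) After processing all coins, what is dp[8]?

after  coin     0     1     2     3     4     5     6     7     8     9    10    11    12    13
          4     1     0     0     0     1     0     0     0     1     0     0     0     1     0
          5     1     0     0     0     1     1     0     0     1     1     1     0     1     1
          6     1     0     0     0     1     1     1     0     1     1     2     1     2     1
          7     1     0     0     0     1     1     1     1     1     1     2     2     3     2

1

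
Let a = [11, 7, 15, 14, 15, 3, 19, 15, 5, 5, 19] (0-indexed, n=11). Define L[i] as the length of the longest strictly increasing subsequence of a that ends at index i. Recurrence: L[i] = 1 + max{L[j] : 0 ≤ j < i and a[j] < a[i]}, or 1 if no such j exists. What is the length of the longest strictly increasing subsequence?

   i    0    1    2    3    4    5    6    7    8    9   10
a[i]   11    7   15   14   15    3   19   15    5    5   19
L[i]    1    1    2    2    3    1    4    3    2    2    4

4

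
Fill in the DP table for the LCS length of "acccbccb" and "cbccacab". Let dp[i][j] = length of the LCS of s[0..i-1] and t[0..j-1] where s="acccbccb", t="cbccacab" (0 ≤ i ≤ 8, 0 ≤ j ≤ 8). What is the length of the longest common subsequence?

   ''  c  b  c  c  a  c  a  b
''  0  0  0  0  0  0  0  0  0
 a  0  0  0  0  0  1  1  1  1
 c  0  1  1  1  1  1  2  2  2
 c  0  1  1  2  2  2  2  2  2
 c  0  1  1  2  3  3  3  3  3
 b  0  1  2  2  3  3  3  3  4
 c  0  1  2  3  3  3  4  4  4
 c  0  1  2  3  4  4  4  4  4
 b  0  1  2  3  4  4  4  4  5

5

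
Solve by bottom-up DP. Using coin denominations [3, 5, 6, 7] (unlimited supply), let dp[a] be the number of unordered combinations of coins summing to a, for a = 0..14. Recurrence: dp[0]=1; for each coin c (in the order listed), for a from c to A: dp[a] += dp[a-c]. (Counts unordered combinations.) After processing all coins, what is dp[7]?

after  coin     0     1     2     3     4     5     6     7     8     9    10    11    12    13    14
          3     1     0     0     1     0     0     1     0     0     1     0     0     1     0     0
          5     1     0     0     1     0     1     1     0     1     1     1     1     1     1     1
          6     1     0     0     1     0     1     2     0     1     2     1     2     3     1     2
          7     1     0     0     1     0     1     2     1     1     2     2     2     4     3     3

1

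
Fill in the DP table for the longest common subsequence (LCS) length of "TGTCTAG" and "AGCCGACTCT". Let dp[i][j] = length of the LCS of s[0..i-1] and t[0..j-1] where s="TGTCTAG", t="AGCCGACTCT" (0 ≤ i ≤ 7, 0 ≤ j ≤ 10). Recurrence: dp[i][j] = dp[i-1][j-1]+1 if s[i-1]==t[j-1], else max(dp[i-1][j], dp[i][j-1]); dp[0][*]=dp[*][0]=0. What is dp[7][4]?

   ''  A  G  C  C  G  A  C  T  C  T
''  0  0  0  0  0  0  0  0  0  0  0
 T  0  0  0  0  0  0  0  0  1  1  1
 G  0  0  1  1  1  1  1  1  1  1  1
 T  0  0  1  1  1  1  1  1  2  2  2
 C  0  0  1  2  2  2  2  2  2  3  3
 T  0  0  1  2  2  2  2  2  3  3  4
 A  0  1  1  2  2  2  3  3  3  3  4
 G  0  1  2  2  2  3  3  3  3  3  4

2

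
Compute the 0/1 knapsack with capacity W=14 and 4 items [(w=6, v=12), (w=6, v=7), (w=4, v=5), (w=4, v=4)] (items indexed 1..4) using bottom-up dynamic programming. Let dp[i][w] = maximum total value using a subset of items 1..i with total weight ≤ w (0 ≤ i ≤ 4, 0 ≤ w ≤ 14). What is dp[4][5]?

5

i\w   0   1   2   3   4   5   6   7   8   9  10  11  12  13  14
  0   0   0   0   0   0   0   0   0   0   0   0   0   0   0   0
  1   0   0   0   0   0   0  12  12  12  12  12  12  12  12  12
  2   0   0   0   0   0   0  12  12  12  12  12  12  19  19  19
  3   0   0   0   0   5   5  12  12  12  12  17  17  19  19  19
  4   0   0   0   0   5   5  12  12  12  12  17  17  19  19  21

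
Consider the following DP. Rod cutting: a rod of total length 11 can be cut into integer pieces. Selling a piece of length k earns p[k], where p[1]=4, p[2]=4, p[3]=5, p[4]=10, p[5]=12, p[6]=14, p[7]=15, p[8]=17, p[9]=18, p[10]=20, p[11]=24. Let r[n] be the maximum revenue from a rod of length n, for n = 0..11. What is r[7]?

28

   n    0    1    2    3    4    5    6    7    8    9   10   11
r[n]    0    4    8   12   16   20   24   28   32   36   40   44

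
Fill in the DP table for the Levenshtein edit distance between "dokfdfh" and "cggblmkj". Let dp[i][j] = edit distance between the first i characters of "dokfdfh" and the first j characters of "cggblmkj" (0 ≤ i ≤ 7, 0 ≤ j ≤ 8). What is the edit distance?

8

   ''  c  g  g  b  l  m  k  j
''  0  1  2  3  4  5  6  7  8
 d  1  1  2  3  4  5  6  7  8
 o  2  2  2  3  4  5  6  7  8
 k  3  3  3  3  4  5  6  6  7
 f  4  4  4  4  4  5  6  7  7
 d  5  5  5  5  5  5  6  7  8
 f  6  6  6  6  6  6  6  7  8
 h  7  7  7  7  7  7  7  7  8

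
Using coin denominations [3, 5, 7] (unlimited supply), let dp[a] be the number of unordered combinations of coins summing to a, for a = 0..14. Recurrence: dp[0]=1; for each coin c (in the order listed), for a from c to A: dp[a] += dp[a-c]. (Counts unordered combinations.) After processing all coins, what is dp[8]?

after  coin     0     1     2     3     4     5     6     7     8     9    10    11    12    13    14
          3     1     0     0     1     0     0     1     0     0     1     0     0     1     0     0
          5     1     0     0     1     0     1     1     0     1     1     1     1     1     1     1
          7     1     0     0     1     0     1     1     1     1     1     2     1     2     2     2

1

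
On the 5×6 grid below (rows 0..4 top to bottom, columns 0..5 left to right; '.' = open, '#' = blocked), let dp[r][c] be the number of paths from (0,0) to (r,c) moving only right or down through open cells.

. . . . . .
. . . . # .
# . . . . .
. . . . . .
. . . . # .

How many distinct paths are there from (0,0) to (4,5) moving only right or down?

35

r\c   0   1   2   3   4   5
  0   1   1   1   1   1   1
  1   1   2   3   4   0   1
  2   0   2   5   9   9  10
  3   0   2   7  16  25  35
  4   0   2   9  25   0  35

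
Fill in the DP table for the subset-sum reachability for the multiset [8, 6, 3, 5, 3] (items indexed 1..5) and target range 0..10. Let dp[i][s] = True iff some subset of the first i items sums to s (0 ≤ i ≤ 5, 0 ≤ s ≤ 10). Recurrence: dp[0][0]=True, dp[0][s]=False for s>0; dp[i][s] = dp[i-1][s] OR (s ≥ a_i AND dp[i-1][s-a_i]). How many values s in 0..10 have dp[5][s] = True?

6

i\s   0   1   2   3   4   5   6   7   8   9  10
  0   T   F   F   F   F   F   F   F   F   F   F
  1   T   F   F   F   F   F   F   F   T   F   F
  2   T   F   F   F   F   F   T   F   T   F   F
  3   T   F   F   T   F   F   T   F   T   T   F
  4   T   F   F   T   F   T   T   F   T   T   F
  5   T   F   F   T   F   T   T   F   T   T   F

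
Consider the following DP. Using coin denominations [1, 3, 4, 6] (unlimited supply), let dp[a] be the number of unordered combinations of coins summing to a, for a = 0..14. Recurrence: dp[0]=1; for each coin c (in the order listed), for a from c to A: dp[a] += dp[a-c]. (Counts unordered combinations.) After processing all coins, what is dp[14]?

after  coin     0     1     2     3     4     5     6     7     8     9    10    11    12    13    14
          1     1     1     1     1     1     1     1     1     1     1     1     1     1     1     1
          3     1     1     1     2     2     2     3     3     3     4     4     4     5     5     5
          4     1     1     1     2     3     3     4     5     6     7     8     9    11    12    13
          6     1     1     1     2     3     3     5     6     7     9    11    12    16    18    20

20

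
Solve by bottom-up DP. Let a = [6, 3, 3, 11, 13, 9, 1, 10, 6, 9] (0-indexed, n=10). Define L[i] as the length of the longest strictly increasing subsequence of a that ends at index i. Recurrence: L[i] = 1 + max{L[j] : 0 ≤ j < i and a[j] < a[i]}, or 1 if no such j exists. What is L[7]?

   i    0    1    2    3    4    5    6    7    8    9
a[i]    6    3    3   11   13    9    1   10    6    9
L[i]    1    1    1    2    3    2    1    3    2    3

3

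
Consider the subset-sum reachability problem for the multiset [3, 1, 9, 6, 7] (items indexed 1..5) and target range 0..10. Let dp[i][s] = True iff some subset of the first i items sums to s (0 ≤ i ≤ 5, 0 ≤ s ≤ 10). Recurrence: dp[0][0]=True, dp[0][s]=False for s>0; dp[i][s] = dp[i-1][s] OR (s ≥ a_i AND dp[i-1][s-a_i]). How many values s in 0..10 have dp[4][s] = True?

8

i\s   0   1   2   3   4   5   6   7   8   9  10
  0   T   F   F   F   F   F   F   F   F   F   F
  1   T   F   F   T   F   F   F   F   F   F   F
  2   T   T   F   T   T   F   F   F   F   F   F
  3   T   T   F   T   T   F   F   F   F   T   T
  4   T   T   F   T   T   F   T   T   F   T   T
  5   T   T   F   T   T   F   T   T   T   T   T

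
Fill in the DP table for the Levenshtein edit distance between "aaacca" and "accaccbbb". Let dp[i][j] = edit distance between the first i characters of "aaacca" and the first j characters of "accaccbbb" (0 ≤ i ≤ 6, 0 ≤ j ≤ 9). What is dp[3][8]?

6

   ''  a  c  c  a  c  c  b  b  b
''  0  1  2  3  4  5  6  7  8  9
 a  1  0  1  2  3  4  5  6  7  8
 a  2  1  1  2  2  3  4  5  6  7
 a  3  2  2  2  2  3  4  5  6  7
 c  4  3  2  2  3  2  3  4  5  6
 c  5  4  3  2  3  3  2  3  4  5
 a  6  5  4  3  2  3  3  3  4  5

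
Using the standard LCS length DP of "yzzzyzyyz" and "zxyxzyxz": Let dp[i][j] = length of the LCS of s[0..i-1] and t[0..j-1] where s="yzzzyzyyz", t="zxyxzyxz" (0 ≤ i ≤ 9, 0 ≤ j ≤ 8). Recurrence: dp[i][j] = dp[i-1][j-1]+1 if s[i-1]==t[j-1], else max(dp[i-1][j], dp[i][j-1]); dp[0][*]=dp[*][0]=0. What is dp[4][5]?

   ''  z  x  y  x  z  y  x  z
''  0  0  0  0  0  0  0  0  0
 y  0  0  0  1  1  1  1  1  1
 z  0  1  1  1  1  2  2  2  2
 z  0  1  1  1  1  2  2  2  3
 z  0  1  1  1  1  2  2  2  3
 y  0  1  1  2  2  2  3  3  3
 z  0  1  1  2  2  3  3  3  4
 y  0  1  1  2  2  3  4  4  4
 y  0  1  1  2  2  3  4  4  4
 z  0  1  1  2  2  3  4  4  5

2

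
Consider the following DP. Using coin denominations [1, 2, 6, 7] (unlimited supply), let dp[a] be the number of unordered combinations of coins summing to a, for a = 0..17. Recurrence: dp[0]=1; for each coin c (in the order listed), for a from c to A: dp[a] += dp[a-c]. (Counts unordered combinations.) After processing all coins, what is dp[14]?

21

after  coin     0     1     2     3     4     5     6     7     8     9    10    11    12    13    14    15    16    17
          1     1     1     1     1     1     1     1     1     1     1     1     1     1     1     1     1     1     1
          2     1     1     2     2     3     3     4     4     5     5     6     6     7     7     8     8     9     9
          6     1     1     2     2     3     3     5     5     7     7     9     9    12    12    15    15    18    18
          7     1     1     2     2     3     3     5     6     8     9    11    12    15    17    21    23    27    29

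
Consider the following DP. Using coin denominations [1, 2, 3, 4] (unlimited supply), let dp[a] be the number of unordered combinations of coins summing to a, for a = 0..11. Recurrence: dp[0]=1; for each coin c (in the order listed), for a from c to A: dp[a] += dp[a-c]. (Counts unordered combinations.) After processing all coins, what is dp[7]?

after  coin     0     1     2     3     4     5     6     7     8     9    10    11
          1     1     1     1     1     1     1     1     1     1     1     1     1
          2     1     1     2     2     3     3     4     4     5     5     6     6
          3     1     1     2     3     4     5     7     8    10    12    14    16
          4     1     1     2     3     5     6     9    11    15    18    23    27

11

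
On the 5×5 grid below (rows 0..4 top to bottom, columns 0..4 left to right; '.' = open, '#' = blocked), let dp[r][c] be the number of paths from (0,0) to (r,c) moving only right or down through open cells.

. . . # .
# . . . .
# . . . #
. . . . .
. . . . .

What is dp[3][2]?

r\c   0   1   2   3   4
  0   1   1   1   0   0
  1   0   1   2   2   2
  2   0   1   3   5   0
  3   0   1   4   9   9
  4   0   1   5  14  23

4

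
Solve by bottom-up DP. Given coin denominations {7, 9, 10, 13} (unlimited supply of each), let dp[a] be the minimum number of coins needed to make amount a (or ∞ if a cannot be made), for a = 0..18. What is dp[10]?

 a  0  1  2  3  4  5  6  7  8  9 10 11 12 13 14 15 16 17 18
dp  0  -  -  -  -  -  -  1  -  1  1  -  -  1  2  -  2  2  2
(- denotes ∞ / unreachable)

1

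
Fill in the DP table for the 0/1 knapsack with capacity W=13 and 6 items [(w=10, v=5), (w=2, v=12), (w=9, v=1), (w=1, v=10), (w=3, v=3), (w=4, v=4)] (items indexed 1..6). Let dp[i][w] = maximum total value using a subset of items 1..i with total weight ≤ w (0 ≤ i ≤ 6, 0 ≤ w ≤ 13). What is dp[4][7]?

i\w   0   1   2   3   4   5   6   7   8   9  10  11  12  13
  0   0   0   0   0   0   0   0   0   0   0   0   0   0   0
  1   0   0   0   0   0   0   0   0   0   0   5   5   5   5
  2   0   0  12  12  12  12  12  12  12  12  12  12  17  17
  3   0   0  12  12  12  12  12  12  12  12  12  13  17  17
  4   0  10  12  22  22  22  22  22  22  22  22  22  23  27
  5   0  10  12  22  22  22  25  25  25  25  25  25  25  27
  6   0  10  12  22  22  22  25  26  26  26  29  29  29  29

22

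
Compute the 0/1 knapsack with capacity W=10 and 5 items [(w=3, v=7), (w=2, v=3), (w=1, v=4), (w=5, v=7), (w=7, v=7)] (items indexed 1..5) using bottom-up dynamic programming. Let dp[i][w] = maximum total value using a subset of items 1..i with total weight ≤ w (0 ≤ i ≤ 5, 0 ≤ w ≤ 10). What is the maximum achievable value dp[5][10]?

18

i\w   0   1   2   3   4   5   6   7   8   9  10
  0   0   0   0   0   0   0   0   0   0   0   0
  1   0   0   0   7   7   7   7   7   7   7   7
  2   0   0   3   7   7  10  10  10  10  10  10
  3   0   4   4   7  11  11  14  14  14  14  14
  4   0   4   4   7  11  11  14  14  14  18  18
  5   0   4   4   7  11  11  14  14  14  18  18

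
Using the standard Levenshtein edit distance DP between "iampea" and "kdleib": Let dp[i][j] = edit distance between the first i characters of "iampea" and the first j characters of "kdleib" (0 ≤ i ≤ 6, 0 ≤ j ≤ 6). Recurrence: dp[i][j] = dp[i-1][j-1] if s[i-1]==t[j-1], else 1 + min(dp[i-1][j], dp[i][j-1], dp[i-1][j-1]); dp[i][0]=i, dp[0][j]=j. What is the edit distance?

6

   ''  k  d  l  e  i  b
''  0  1  2  3  4  5  6
 i  1  1  2  3  4  4  5
 a  2  2  2  3  4  5  5
 m  3  3  3  3  4  5  6
 p  4  4  4  4  4  5  6
 e  5  5  5  5  4  5  6
 a  6  6  6  6  5  5  6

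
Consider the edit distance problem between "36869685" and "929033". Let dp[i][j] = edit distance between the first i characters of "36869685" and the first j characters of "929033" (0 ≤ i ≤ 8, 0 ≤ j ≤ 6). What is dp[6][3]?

5

   ''  9  2  9  0  3  3
''  0  1  2  3  4  5  6
 3  1  1  2  3  4  4  5
 6  2  2  2  3  4  5  5
 8  3  3  3  3  4  5  6
 6  4  4  4  4  4  5  6
 9  5  4  5  4  5  5  6
 6  6  5  5  5  5  6  6
 8  7  6  6  6  6  6  7
 5  8  7  7  7  7  7  7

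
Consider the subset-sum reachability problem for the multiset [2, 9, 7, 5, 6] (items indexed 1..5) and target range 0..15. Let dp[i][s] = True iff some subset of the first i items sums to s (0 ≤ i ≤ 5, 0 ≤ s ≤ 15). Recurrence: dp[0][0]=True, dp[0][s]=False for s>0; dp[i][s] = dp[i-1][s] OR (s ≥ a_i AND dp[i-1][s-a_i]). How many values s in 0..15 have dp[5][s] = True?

i\s   0   1   2   3   4   5   6   7   8   9  10  11  12  13  14  15
  0   T   F   F   F   F   F   F   F   F   F   F   F   F   F   F   F
  1   T   F   T   F   F   F   F   F   F   F   F   F   F   F   F   F
  2   T   F   T   F   F   F   F   F   F   T   F   T   F   F   F   F
  3   T   F   T   F   F   F   F   T   F   T   F   T   F   F   F   F
  4   T   F   T   F   F   T   F   T   F   T   F   T   T   F   T   F
  5   T   F   T   F   F   T   T   T   T   T   F   T   T   T   T   T

12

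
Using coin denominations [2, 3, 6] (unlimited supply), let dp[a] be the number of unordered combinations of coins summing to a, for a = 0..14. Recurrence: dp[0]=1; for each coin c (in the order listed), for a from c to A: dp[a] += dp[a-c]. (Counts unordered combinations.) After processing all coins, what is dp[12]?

after  coin     0     1     2     3     4     5     6     7     8     9    10    11    12    13    14
          2     1     0     1     0     1     0     1     0     1     0     1     0     1     0     1
          3     1     0     1     1     1     1     2     1     2     2     2     2     3     2     3
          6     1     0     1     1     1     1     3     1     3     3     3     3     6     3     6

6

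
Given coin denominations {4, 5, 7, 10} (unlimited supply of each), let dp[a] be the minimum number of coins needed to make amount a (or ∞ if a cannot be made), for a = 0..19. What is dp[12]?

2

 a  0  1  2  3  4  5  6  7  8  9 10 11 12 13 14 15 16 17 18 19
dp  0  -  -  -  1  1  -  1  2  2  1  2  2  3  2  2  3  2  3  3
(- denotes ∞ / unreachable)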